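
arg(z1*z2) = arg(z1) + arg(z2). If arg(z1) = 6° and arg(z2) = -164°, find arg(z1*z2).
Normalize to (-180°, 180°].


arg(z1*z2) = 6° - 164° = -158°
Normalized to (-180°, 180°]: -158°

-158°


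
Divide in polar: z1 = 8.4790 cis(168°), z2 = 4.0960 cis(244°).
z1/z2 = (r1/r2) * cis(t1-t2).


r = 8.4790 / 4.0960 = 2.0701
theta = 168° - 244° = -76° = 284° (mod 360)

2.0701 cis(284°)


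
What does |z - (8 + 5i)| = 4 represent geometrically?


|z - z0| = r is a circle with center z0 and radius r.
Center = (8, 5), radius = 4

Circle with center (8, 5) and radius 4


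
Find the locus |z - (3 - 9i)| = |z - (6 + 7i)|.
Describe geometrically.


Equal distances means the locus is the perpendicular bisector of z1 and z2.
Midpoint = ((3+6)/2, (-9+7)/2) = (4.5000, -1.0000)

Perpendicular bisector through (4.5000, -1.0000)


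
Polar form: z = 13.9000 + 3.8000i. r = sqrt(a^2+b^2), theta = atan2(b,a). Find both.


r = sqrt(193.21+14.44) = sqrt(207.65) = 14.4101
theta = atan2(3.8, 13.9) = 15.2900 degrees

r = 14.4101, theta = 15.2900 degrees


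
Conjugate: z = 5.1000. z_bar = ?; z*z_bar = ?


z_bar = 5.1000
z*z_bar = 5.1^2 + 0^2 = 26.01 + 0 = 26.01

z_bar = 5.1000, z*z_bar = 26.01


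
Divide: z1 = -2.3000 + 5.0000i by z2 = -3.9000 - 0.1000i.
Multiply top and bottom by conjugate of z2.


Conjugate of z2 = -3.9000 + 0.1000i
Numerator: (-2.3000 + 5.0000i)(-3.9000 + 0.1000i) = 8.4700 - 19.7300i
Denominator: (-3.9)^2 + (-0.1)^2 = 15.22
Result = (8.4700 - 19.7300i)/15.22

0.5565 - 1.2963i


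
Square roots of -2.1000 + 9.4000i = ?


|z| = sqrt(4.41+88.36) = 9.6317
sqrt((|z|+a)/2) = sqrt((9.6317+(-2.1))/2) = sqrt(3.7659) = 1.9406
sqrt((|z|-a)/2) = sqrt((9.6317-(-2.1))/2) = sqrt(5.8659) = 2.4220

±(1.9406 + 2.4220i) i.e. 1.9406 + 2.4220i and -1.9406 - 2.4220i


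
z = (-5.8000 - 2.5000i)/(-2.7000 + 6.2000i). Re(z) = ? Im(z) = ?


Multiply by conjugate: (-5.8000 - 2.5000i)(-2.7000 - 6.2000i) / ((-2.7)^2 + 6.2^2)
Numerator real = -5.8*(-2.7) - (2.5)*6.2 = 0.16
Numerator imag = -2.5*(-2.7) - (-5.8)*6.2 = 42.71
Denominator = 45.73
Re(z) = 0.16/45.73 = 0.0035
Im(z) = 42.71/45.73 = 0.9340

Re(z) = 0.0035, Im(z) = 0.9340


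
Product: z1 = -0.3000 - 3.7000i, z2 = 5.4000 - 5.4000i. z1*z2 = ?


Real = -0.3*5.4 - (-3.7)*(-5.4) = -1.62 - 19.98 = -21.6
Imag = -0.3*(-5.4) + 5.4*(-3.7) = 1.62 - (19.98) = -18.36

-21.6000 - 18.3600i


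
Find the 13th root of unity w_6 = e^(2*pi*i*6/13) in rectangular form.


Angle = 360*6/13 = 166.1538°
a = cos(166.1538°) = -0.9709
b = sin(166.1538°) = 0.2393

-0.9709 + 0.2393i


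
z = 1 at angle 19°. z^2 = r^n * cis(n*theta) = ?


r^2 = 1^2 = 1
n*theta = 2*19° = 38° = 38° (mod 360)
a = 1*cos(38°) = 0.7880
b = 1*sin(38°) = 0.6157

1 cis(38°) = 0.7880 + 0.6157i


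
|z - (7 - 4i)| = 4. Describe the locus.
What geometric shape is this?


|z - z0| = r is a circle with center z0 and radius r.
Center = (7, -4), radius = 4

Circle with center (7, -4) and radius 4


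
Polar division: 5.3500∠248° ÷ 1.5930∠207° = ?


r = 5.3500 / 1.5930 = 3.3584
theta = 248° - 207° = 41° = 41° (mod 360)

3.3584 cis(41°)


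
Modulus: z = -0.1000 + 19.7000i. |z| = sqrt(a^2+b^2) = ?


|z| = sqrt((-0.1)^2 + 19.7^2) = sqrt(0.01 + 388.09) = sqrt(388.1) = 19.7003

|z| = 19.7003


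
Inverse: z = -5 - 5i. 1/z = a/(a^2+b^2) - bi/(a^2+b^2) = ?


|z|^2 = 25+25 = 50
1/z = (-5 + 5i)/50

1/z = -0.1000 + 0.1000i


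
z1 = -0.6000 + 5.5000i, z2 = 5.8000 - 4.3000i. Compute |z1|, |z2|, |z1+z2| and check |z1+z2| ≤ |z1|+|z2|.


|z1| = sqrt((-0.6)^2 + 5.5^2) = sqrt(30.61) = 5.5326
|z2| = sqrt(5.8^2 + (-4.3)^2) = sqrt(52.13) = 7.2201
z1+z2 = 5.2000 + 1.2000i
|z1+z2| = sqrt(28.48) = 5.3367
|z1|+|z2| = 5.5326 + 7.2201 = 12.7527

|z1+z2| = 5.3367 ≤ |z1|+|z2| = 12.7527 (verified)


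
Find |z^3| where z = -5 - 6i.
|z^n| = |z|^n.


|z| = sqrt(25+36) = sqrt(61) = 7.8102
|z^3| = |z|^3 = (sqrt(61))^3 = 61*sqrt(61)

|z^3| = 61*sqrt(61) ≈ 476.4252


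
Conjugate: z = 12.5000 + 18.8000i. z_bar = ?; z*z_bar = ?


z_bar = 12.5000 - 18.8000i
z*z_bar = 12.5^2 + 18.8^2 = 156.25 + 353.44 = 509.69

z_bar = 12.5000 - 18.8000i, z*z_bar = 509.69


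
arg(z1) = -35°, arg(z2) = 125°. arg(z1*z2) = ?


arg(z1*z2) = -35° + 125° = 90°
Normalized to (-180°, 180°]: 90°

90°


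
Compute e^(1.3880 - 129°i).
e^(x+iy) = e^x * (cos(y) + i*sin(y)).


e^1.3880 = 4.0068
cos(-129°) = -0.62932
sin(-129°) = -0.77715
Real = 4.0068*(-0.62932) = -2.5216
Imag = 4.0068*(-0.77715) = -3.1139

-2.5216 - 3.1139i


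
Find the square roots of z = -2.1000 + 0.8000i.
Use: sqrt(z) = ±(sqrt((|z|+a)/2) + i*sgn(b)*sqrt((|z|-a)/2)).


|z| = sqrt(4.41+0.64) = 2.2472
sqrt((|z|+a)/2) = sqrt((2.2472+(-2.1))/2) = sqrt(0.0736) = 0.2713
sqrt((|z|-a)/2) = sqrt((2.2472-(-2.1))/2) = sqrt(2.1736) = 1.4743

±(0.2713 + 1.4743i) i.e. 0.2713 + 1.4743i and -0.2713 - 1.4743i


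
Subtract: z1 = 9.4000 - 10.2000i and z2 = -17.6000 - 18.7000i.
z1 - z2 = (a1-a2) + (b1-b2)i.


Real: 9.4 + 17.6 = 27
Imag: -10.2 + 18.7 = 8.5

27.0000 + 8.5000i


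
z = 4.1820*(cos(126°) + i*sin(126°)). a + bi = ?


a = 4.1820*cos(126°) = 4.1820*(-0.58779) = -2.4581
b = 4.1820*sin(126°) = 4.1820*0.80902 = 3.3833

-2.4581 + 3.3833i


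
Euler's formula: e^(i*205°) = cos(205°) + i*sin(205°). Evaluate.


cos(205°) = -0.9063
sin(205°) = -0.4226

e^(i*205°) = -0.9063 - 0.4226i


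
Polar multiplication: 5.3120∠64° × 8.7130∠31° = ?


r = 5.3120 * 8.7130 = 46.2835
theta = 64° + 31° = 95° = 95° (mod 360)

46.2835 cis(95°)


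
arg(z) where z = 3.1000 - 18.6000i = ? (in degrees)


Re = 3.1, Im = -18.6
arg = atan2(-18.6, 3.1) = -80.5377 degrees

arg(z) = -80.5377 degrees


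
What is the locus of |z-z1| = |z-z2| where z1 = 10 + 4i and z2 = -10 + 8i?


Equal distances means the locus is the perpendicular bisector of z1 and z2.
Midpoint = ((10+(-10))/2, (4+8)/2) = (0, 6.0000)

Perpendicular bisector through (0, 6.0000)


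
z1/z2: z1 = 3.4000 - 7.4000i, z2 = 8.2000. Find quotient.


Conjugate of z2 = 8.2000
Numerator: (3.4000 - 7.4000i)(8.2000) = 27.8800 - 60.6800i
Denominator: 8.2^2 + 0^2 = 67.24
Result = (27.8800 - 60.6800i)/67.24

0.4146 - 0.9024i


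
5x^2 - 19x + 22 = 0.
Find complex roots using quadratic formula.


disc = (-19)^2 - 4*5*22 = 361 - 440 = -79
sqrt(|disc|) = sqrt(79) = 8.8882
Real part = 19/(2*5) = 1.9000
Imag part = 8.8882/(2*5) = 0.8888

1.9000 ± 0.8888i


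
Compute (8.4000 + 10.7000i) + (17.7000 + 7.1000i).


Real: 8.4 + 17.7 = 26.1
Imag: 10.7 + 7.1 = 17.8

26.1000 + 17.8000i


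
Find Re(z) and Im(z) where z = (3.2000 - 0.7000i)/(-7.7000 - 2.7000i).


Multiply by conjugate: (3.2000 - 0.7000i)(-7.7000 + 2.7000i) / ((-7.7)^2 + (-2.7)^2)
Numerator real = 3.2*(-7.7) - (0.7)*(-2.7) = -22.75
Numerator imag = -0.7*(-7.7) - 3.2*(-2.7) = 14.03
Denominator = 66.58
Re(z) = -22.75/66.58 = -0.3417
Im(z) = 14.03/66.58 = 0.2107

Re(z) = -0.3417, Im(z) = 0.2107


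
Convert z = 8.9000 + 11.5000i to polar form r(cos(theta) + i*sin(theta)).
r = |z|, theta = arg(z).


r = sqrt(79.21+132.25) = sqrt(211.46) = 14.5417
theta = atan2(11.5, 8.9) = 52.2632 degrees

r = 14.5417, theta = 52.2632 degrees


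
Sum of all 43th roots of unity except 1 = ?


With w = e^(2*pi*i/43), all 43 of the 43th roots of unity w^0 = 1, w, ..., w^(42) sum to 0: 1 + w + ... + w^(42) = (1 - w^43)/(1 - w) = 0 since w^43 = 1, w ≠ 1.
Removing the root 1: w + w^2 + ... + w^(42) = 0 - 1 = -1

Sum = -1


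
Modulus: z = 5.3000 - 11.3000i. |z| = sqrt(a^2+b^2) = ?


|z| = sqrt(5.3^2 + (-11.3)^2) = sqrt(28.09 + 127.69) = sqrt(155.78) = 12.4812

|z| = 12.4812


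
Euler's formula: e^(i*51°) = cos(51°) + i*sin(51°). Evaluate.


cos(51°) = 0.6293
sin(51°) = 0.7771

e^(i*51°) = 0.6293 + 0.7771i


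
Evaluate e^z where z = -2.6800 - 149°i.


e^-2.6800 = 0.0686
cos(-149°) = -0.8572
sin(-149°) = -0.515
Real = 0.0686*(-0.8572) = -0.0588
Imag = 0.0686*(-0.515) = -0.0353

-0.0588 - 0.0353i


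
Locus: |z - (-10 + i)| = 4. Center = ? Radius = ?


|z - z0| = r is a circle with center z0 and radius r.
Center = (-10, 1), radius = 4

Circle with center (-10, 1) and radius 4


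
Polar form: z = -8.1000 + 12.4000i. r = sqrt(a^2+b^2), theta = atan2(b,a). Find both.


r = sqrt(65.61+153.76) = sqrt(219.37) = 14.8111
theta = atan2(12.4, -8.1) = 123.1536 degrees

r = 14.8111, theta = 123.1536 degrees


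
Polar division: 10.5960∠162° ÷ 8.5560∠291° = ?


r = 10.5960 / 8.5560 = 1.2384
theta = 162° - 291° = -129° = 231° (mod 360)

1.2384 cis(231°)


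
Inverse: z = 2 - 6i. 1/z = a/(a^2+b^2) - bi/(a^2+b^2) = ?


|z|^2 = 4+36 = 40
1/z = (2 + 6i)/40

1/z = 0.0500 + 0.1500i


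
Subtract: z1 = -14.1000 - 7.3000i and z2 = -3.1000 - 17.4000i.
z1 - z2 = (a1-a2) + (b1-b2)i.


Real: -14.1 + 3.1 = -11
Imag: -7.3 + 17.4 = 10.1

-11.0000 + 10.1000i


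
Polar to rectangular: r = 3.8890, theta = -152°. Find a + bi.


a = 3.8890*cos(-152°) = 3.8890*(-0.88295) = -3.4338
b = 3.8890*sin(-152°) = 3.8890*(-0.46947) = -1.8258

-3.4338 - 1.8258i


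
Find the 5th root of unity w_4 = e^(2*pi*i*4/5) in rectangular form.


Angle = 360*4/5 = 288°
a = cos(288°) = 0.3090
b = sin(288°) = -0.9511

0.3090 - 0.9511i


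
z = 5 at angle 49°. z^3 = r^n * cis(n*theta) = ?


r^3 = 5^3 = 125
n*theta = 3*49° = 147° = 147° (mod 360)
a = 125*cos(147°) = -104.8338
b = 125*sin(147°) = 68.0799

125 cis(147°) = -104.8338 + 68.0799i


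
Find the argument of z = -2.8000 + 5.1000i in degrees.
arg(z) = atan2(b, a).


Re = -2.8, Im = 5.1
arg = atan2(5.1, -2.8) = 118.7676 degrees

arg(z) = 118.7676 degrees


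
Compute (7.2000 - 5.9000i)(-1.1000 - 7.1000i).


Real = 7.2*(-1.1) - (-5.9)*(-7.1) = -7.92 - 41.89 = -49.81
Imag = 7.2*(-7.1) - (1.1)*(-5.9) = -51.12 + 6.49 = -44.63

-49.8100 - 44.6300i


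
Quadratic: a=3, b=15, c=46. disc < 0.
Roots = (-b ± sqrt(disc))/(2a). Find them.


disc = 15^2 - 4*3*46 = 225 - 552 = -327
sqrt(|disc|) = sqrt(327) = 18.0831
Real part = -15/(2*3) = -2.5000
Imag part = 18.0831/(2*3) = 3.0139

-2.5000 ± 3.0139i


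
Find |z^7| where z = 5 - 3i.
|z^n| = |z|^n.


|z| = sqrt(25+9) = sqrt(34) = 5.8310
|z^7| = |z|^7 = (sqrt(34))^7 = 34^3 * sqrt(34) = 39304*sqrt(34)

|z^7| = 39304*sqrt(34) ≈ 229179.7333


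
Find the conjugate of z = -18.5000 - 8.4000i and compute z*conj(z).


z_bar = -18.5000 + 8.4000i
z*z_bar = (-18.5)^2 + (-8.4)^2 = 342.25 + 70.56 = 412.81

z_bar = -18.5000 + 8.4000i, z*z_bar = 412.81


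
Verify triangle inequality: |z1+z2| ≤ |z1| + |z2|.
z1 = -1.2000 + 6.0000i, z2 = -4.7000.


|z1| = sqrt((-1.2)^2 + 6^2) = sqrt(37.44) = 6.1188
|z2| = sqrt((-4.7)^2 + 0^2) = sqrt(22.09) = 4.7000
z1+z2 = -5.9000 + 6.0000i
|z1+z2| = sqrt(70.81) = 8.4149
|z1|+|z2| = 6.1188 + 4.7000 = 10.8188

|z1+z2| = 8.4149 ≤ |z1|+|z2| = 10.8188 (verified)


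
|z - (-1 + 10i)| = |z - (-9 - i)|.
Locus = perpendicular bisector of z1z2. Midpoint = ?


Equal distances means the locus is the perpendicular bisector of z1 and z2.
Midpoint = ((-1+(-9))/2, (10+(-1))/2) = (-5.0000, 4.5000)

Perpendicular bisector through (-5.0000, 4.5000)


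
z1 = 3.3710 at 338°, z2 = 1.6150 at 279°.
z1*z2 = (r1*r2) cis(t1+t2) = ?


r = 3.3710 * 1.6150 = 5.4442
theta = 338° + 279° = 617° = 257° (mod 360)

5.4442 cis(257°)


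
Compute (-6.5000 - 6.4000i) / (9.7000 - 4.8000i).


Conjugate of z2 = 9.7000 + 4.8000i
Numerator: (-6.5000 - 6.4000i)(9.7000 + 4.8000i) = -32.3300 - 93.2800i
Denominator: 9.7^2 + (-4.8)^2 = 117.13
Result = (-32.3300 - 93.2800i)/117.13

-0.2760 - 0.7964i


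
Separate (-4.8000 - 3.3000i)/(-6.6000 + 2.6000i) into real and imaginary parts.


Multiply by conjugate: (-4.8000 - 3.3000i)(-6.6000 - 2.6000i) / ((-6.6)^2 + 2.6^2)
Numerator real = -4.8*(-6.6) - (3.3)*2.6 = 23.1
Numerator imag = -3.3*(-6.6) - (-4.8)*2.6 = 34.26
Denominator = 50.32
Re(z) = 23.1/50.32 = 0.4591
Im(z) = 34.26/50.32 = 0.6808

Re(z) = 0.4591, Im(z) = 0.6808


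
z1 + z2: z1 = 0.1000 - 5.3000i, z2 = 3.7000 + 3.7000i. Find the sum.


Real: 0.1 + 3.7 = 3.8
Imag: -5.3 + 3.7 = -1.6

3.8000 - 1.6000i


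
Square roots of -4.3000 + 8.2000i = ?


|z| = sqrt(18.49+67.24) = 9.2590
sqrt((|z|+a)/2) = sqrt((9.2590+(-4.3))/2) = sqrt(2.4795) = 1.5747
sqrt((|z|-a)/2) = sqrt((9.2590-(-4.3))/2) = sqrt(6.7795) = 2.6038

±(1.5747 + 2.6038i) i.e. 1.5747 + 2.6038i and -1.5747 - 2.6038i


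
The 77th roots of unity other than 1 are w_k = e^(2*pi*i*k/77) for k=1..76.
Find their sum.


With w = e^(2*pi*i/77), all 77 of the 77th roots of unity w^0 = 1, w, ..., w^(76) sum to 0: 1 + w + ... + w^(76) = (1 - w^77)/(1 - w) = 0 since w^77 = 1, w ≠ 1.
Removing the root 1: w + w^2 + ... + w^(76) = 0 - 1 = -1

Sum = -1


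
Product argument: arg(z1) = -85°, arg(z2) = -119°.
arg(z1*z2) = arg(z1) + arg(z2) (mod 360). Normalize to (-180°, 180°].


arg(z1*z2) = -85° - 119° = -204°
Normalized to (-180°, 180°]: 156°

156°


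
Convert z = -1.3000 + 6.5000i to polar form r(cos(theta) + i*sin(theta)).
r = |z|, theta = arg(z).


r = sqrt(1.69+42.25) = sqrt(43.94) = 6.6287
theta = atan2(6.5, -1.3) = 101.3099 degrees

r = 6.6287, theta = 101.3099 degrees


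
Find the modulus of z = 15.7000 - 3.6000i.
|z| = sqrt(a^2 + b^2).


|z| = sqrt(15.7^2 + (-3.6)^2) = sqrt(246.49 + 12.96) = sqrt(259.45) = 16.1075

|z| = 16.1075


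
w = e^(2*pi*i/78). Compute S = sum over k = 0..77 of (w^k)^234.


The roots are w_k = w^k with w = e^(2*pi*i/78), and (w^k)^234 = (w^234)^k.
So S = 1 + u + u^2 + ... + u^(77) with u = w^234.
234 = 3*78 + 0, so 234 is a multiple of 78 and u = (w^78)^3 = 1.
Every one of the 78 terms equals 1: S = 78

S = 78


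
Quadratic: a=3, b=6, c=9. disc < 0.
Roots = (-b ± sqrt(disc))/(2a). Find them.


disc = 6^2 - 4*3*9 = 36 - 108 = -72
sqrt(|disc|) = sqrt(72) = 8.4853
Real part = -6/(2*3) = -1.0000
Imag part = 8.4853/(2*3) = 1.4142

-1.0000 ± 1.4142i


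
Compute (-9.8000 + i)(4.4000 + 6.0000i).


Real = -9.8*4.4 - 1*6 = -43.12 - 6 = -49.12
Imag = -9.8*6 + 4.4*1 = -58.8 + 4.4 = -54.4

-49.1200 - 54.4000i


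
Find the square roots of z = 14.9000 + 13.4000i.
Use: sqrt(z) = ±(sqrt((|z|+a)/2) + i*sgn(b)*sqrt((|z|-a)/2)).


|z| = sqrt(222.01+179.56) = 20.0392
sqrt((|z|+a)/2) = sqrt((20.0392+14.9)/2) = sqrt(17.4696) = 4.1797
sqrt((|z|-a)/2) = sqrt((20.0392-14.9)/2) = sqrt(2.5696) = 1.6030

±(4.1797 + 1.6030i) i.e. 4.1797 + 1.6030i and -4.1797 - 1.6030i


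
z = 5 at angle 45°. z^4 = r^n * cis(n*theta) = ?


r^4 = 5^4 = 625
n*theta = 4*45° = 180° = 180° (mod 360)
a = 625*cos(180°) = -625.0000
b = 625*sin(180°) = 0

625 cis(180°) = -625.0000 + 0i


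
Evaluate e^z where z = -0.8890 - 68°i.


e^-0.8890 = 0.41107
cos(-68°) = 0.3746
sin(-68°) = -0.9272
Real = 0.41107*0.3746 = 0.1540
Imag = 0.41107*(-0.9272) = -0.3811

0.1540 - 0.3811i


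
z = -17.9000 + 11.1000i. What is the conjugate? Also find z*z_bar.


z_bar = -17.9000 - 11.1000i
z*z_bar = (-17.9)^2 + 11.1^2 = 320.41 + 123.21 = 443.62

z_bar = -17.9000 - 11.1000i, z*z_bar = 443.62


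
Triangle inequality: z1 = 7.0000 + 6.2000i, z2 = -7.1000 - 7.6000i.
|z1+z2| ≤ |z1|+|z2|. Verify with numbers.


|z1| = sqrt(7^2 + 6.2^2) = sqrt(87.44) = 9.3509
|z2| = sqrt((-7.1)^2 + (-7.6)^2) = sqrt(108.17) = 10.4005
z1+z2 = -0.1000 - 1.4000i
|z1+z2| = sqrt(1.97) = 1.4036
|z1|+|z2| = 9.3509 + 10.4005 = 19.7514

|z1+z2| = 1.4036 ≤ |z1|+|z2| = 19.7514 (verified)


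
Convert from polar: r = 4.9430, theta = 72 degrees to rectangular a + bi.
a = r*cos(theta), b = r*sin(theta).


a = 4.9430*cos(72°) = 4.9430*0.30902 = 1.5275
b = 4.9430*sin(72°) = 4.9430*0.95106 = 4.7011

1.5275 + 4.7011i


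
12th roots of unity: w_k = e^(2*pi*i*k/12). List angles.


The 12th roots of unity are cis(360k/12°) for k=0..11
Angle step = 360/12 = 30°
Primitive root: cis(30°)
Primitive root = 0.8660 + 0.5000i

12 roots at angles: 0°, 30°, 60°, 90°, 120°, 150°, 180°, 210°, 240°, 270°, 300°, 330°


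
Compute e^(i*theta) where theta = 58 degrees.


cos(58°) = 0.5299
sin(58°) = 0.8480

e^(i*58°) = 0.5299 + 0.8480i


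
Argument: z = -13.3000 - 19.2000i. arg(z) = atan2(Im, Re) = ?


Re = -13.3, Im = -19.2
arg = atan2(-19.2, -13.3) = -124.7107 degrees

arg(z) = -124.7107 degrees


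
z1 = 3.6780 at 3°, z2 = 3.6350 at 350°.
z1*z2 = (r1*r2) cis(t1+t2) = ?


r = 3.6780 * 3.6350 = 13.3695
theta = 3° + 350° = 353° = 353° (mod 360)

13.3695 cis(353°)


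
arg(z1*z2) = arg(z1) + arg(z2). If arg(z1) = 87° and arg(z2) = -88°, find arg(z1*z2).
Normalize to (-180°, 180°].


arg(z1*z2) = 87° - 88° = -1°
Normalized to (-180°, 180°]: -1°

-1°


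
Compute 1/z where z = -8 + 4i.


|z|^2 = 64+16 = 80
1/z = (-8 - 4i)/80

1/z = -0.1000 - 0.0500i


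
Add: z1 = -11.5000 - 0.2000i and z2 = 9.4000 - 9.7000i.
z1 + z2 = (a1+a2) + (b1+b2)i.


Real: -11.5 + 9.4 = -2.1
Imag: -0.2 - 9.7 = -9.9

-2.1000 - 9.9000i


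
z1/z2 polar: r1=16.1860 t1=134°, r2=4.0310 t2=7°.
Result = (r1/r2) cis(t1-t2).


r = 16.1860 / 4.0310 = 4.0154
theta = 134° - 7° = 127° = 127° (mod 360)

4.0154 cis(127°)


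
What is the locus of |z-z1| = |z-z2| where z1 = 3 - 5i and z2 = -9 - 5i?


Equal distances means the locus is the perpendicular bisector of z1 and z2.
Midpoint = ((3+(-9))/2, (-5+(-5))/2) = (-3.0000, -5.0000)

Perpendicular bisector through (-3.0000, -5.0000)


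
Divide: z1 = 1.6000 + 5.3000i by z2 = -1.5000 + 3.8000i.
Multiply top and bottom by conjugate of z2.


Conjugate of z2 = -1.5000 - 3.8000i
Numerator: (1.6000 + 5.3000i)(-1.5000 - 3.8000i) = 17.7400 - 14.0300i
Denominator: (-1.5)^2 + 3.8^2 = 16.69
Result = (17.7400 - 14.0300i)/16.69

1.0629 - 0.8406i


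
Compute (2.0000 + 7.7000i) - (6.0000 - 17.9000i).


Real: 2 - 6 = -4
Imag: 7.7 + 17.9 = 25.6

-4.0000 + 25.6000i


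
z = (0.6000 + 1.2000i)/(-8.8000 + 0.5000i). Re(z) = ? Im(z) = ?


Multiply by conjugate: (0.6000 + 1.2000i)(-8.8000 - 0.5000i) / ((-8.8)^2 + 0.5^2)
Numerator real = 0.6*(-8.8) + 1.2*0.5 = -4.68
Numerator imag = 1.2*(-8.8) - 0.6*0.5 = -10.86
Denominator = 77.69
Re(z) = -4.68/77.69 = -0.0602
Im(z) = -10.86/77.69 = -0.1398

Re(z) = -0.0602, Im(z) = -0.1398


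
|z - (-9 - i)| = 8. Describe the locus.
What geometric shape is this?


|z - z0| = r is a circle with center z0 and radius r.
Center = (-9, -1), radius = 8

Circle with center (-9, -1) and radius 8


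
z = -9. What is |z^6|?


|z| = sqrt(81+0) = sqrt(81) = 9
|z^6| = |z|^6 = 9^6 = 531441

|z^6| = 531441


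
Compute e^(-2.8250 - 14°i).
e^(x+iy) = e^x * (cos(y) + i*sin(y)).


e^-2.8250 = 0.0593
cos(-14°) = 0.9703
sin(-14°) = -0.2419
Real = 0.0593*0.9703 = 0.0575
Imag = 0.0593*(-0.2419) = -0.0143

0.0575 - 0.0143i


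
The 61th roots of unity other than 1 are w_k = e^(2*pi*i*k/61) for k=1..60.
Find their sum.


With w = e^(2*pi*i/61), all 61 of the 61th roots of unity w^0 = 1, w, ..., w^(60) sum to 0: 1 + w + ... + w^(60) = (1 - w^61)/(1 - w) = 0 since w^61 = 1, w ≠ 1.
Removing the root 1: w + w^2 + ... + w^(60) = 0 - 1 = -1

Sum = -1


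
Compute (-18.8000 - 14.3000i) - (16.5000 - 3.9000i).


Real: -18.8 - 16.5 = -35.3
Imag: -14.3 + 3.9 = -10.4

-35.3000 - 10.4000i


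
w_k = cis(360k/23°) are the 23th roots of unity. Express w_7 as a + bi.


Angle = 360*7/23 = 109.5652°
a = cos(109.5652°) = -0.3349
b = sin(109.5652°) = 0.9423

-0.3349 + 0.9423i


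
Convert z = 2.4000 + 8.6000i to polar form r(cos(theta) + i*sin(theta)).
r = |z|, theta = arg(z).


r = sqrt(5.76+73.96) = sqrt(79.72) = 8.9286
theta = atan2(8.6, 2.4) = 74.4072 degrees

r = 8.9286, theta = 74.4072 degrees


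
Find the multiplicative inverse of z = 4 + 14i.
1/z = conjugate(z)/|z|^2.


|z|^2 = 16+196 = 212
1/z = (4 - 14i)/212

1/z = 0.0189 - 0.0660i


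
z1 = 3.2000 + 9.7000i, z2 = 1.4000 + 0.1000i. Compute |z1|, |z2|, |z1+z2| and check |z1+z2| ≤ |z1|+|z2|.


|z1| = sqrt(3.2^2 + 9.7^2) = sqrt(104.33) = 10.2142
|z2| = sqrt(1.4^2 + 0.1^2) = sqrt(1.97) = 1.4036
z1+z2 = 4.6000 + 9.8000i
|z1+z2| = sqrt(117.2) = 10.8259
|z1|+|z2| = 10.2142 + 1.4036 = 11.6178

|z1+z2| = 10.8259 ≤ |z1|+|z2| = 11.6178 (verified)


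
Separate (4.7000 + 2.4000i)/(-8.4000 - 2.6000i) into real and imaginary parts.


Multiply by conjugate: (4.7000 + 2.4000i)(-8.4000 + 2.6000i) / ((-8.4)^2 + (-2.6)^2)
Numerator real = 4.7*(-8.4) + 2.4*(-2.6) = -45.72
Numerator imag = 2.4*(-8.4) - 4.7*(-2.6) = -7.94
Denominator = 77.32
Re(z) = -45.72/77.32 = -0.5913
Im(z) = -7.94/77.32 = -0.1027

Re(z) = -0.5913, Im(z) = -0.1027


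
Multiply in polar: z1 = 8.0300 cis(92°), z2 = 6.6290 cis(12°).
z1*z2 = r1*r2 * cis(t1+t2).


r = 8.0300 * 6.6290 = 53.2309
theta = 92° + 12° = 104° = 104° (mod 360)

53.2309 cis(104°)


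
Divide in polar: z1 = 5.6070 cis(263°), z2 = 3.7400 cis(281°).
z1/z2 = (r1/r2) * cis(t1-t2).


r = 5.6070 / 3.7400 = 1.4992
theta = 263° - 281° = -18° = 342° (mod 360)

1.4992 cis(342°)


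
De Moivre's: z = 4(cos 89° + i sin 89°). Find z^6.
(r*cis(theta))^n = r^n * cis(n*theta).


r^6 = 4^6 = 4096
n*theta = 6*89° = 534° = 174° (mod 360)
a = 4096*cos(174°) = -4073.5617
b = 4096*sin(174°) = 428.1486

4096 cis(174°) = -4073.5617 + 428.1486i


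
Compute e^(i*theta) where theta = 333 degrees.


cos(333°) = 0.8910
sin(333°) = -0.4540

e^(i*333°) = 0.8910 - 0.4540i


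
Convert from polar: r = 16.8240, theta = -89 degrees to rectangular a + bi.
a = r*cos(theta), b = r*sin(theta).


a = 16.8240*cos(-89°) = 16.8240*0.01745 = 0.2936
b = 16.8240*sin(-89°) = 16.8240*(-0.999848) = -16.8214

0.2936 - 16.8214i


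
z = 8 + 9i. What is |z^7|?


|z| = sqrt(64+81) = sqrt(145) = 12.0416
|z^7| = |z|^7 = (sqrt(145))^7 = 145^3 * sqrt(145) = 3048625*sqrt(145)

|z^7| = 3048625*sqrt(145) ≈ 36710306.2728


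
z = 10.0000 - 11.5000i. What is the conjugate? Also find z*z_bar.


z_bar = 10.0000 + 11.5000i
z*z_bar = 10^2 + (-11.5)^2 = 100 + 132.25 = 232.25

z_bar = 10.0000 + 11.5000i, z*z_bar = 232.25


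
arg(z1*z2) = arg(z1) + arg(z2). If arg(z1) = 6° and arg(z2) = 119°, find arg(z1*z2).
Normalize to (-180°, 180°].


arg(z1*z2) = 6° + 119° = 125°
Normalized to (-180°, 180°]: 125°

125°


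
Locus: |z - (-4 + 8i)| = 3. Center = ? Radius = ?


|z - z0| = r is a circle with center z0 and radius r.
Center = (-4, 8), radius = 3

Circle with center (-4, 8) and radius 3


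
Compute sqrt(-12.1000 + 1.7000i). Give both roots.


|z| = sqrt(146.41+2.89) = 12.2188
sqrt((|z|+a)/2) = sqrt((12.2188+(-12.1))/2) = sqrt(0.0594) = 0.2438
sqrt((|z|-a)/2) = sqrt((12.2188-(-12.1))/2) = sqrt(12.1594) = 3.4870

±(0.2438 + 3.4870i) i.e. 0.2438 + 3.4870i and -0.2438 - 3.4870i


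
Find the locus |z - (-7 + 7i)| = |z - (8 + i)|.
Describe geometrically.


Equal distances means the locus is the perpendicular bisector of z1 and z2.
Midpoint = ((-7+8)/2, (7+1)/2) = (0.5000, 4.0000)

Perpendicular bisector through (0.5000, 4.0000)


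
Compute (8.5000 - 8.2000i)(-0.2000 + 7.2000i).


Real = 8.5*(-0.2) - (-8.2)*7.2 = -1.7 - (-59.04) = 57.34
Imag = 8.5*7.2 - (0.2)*(-8.2) = 61.2 + 1.64 = 62.84

57.3400 + 62.8400i


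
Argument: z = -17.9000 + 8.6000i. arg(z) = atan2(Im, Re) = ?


Re = -17.9, Im = 8.6
arg = atan2(8.6, -17.9) = 154.3382 degrees

arg(z) = 154.3382 degrees


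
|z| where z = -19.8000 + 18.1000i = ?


|z| = sqrt((-19.8)^2 + 18.1^2) = sqrt(392.04 + 327.61) = sqrt(719.65) = 26.8263

|z| = 26.8263


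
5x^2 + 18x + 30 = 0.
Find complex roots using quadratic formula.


disc = 18^2 - 4*5*30 = 324 - 600 = -276
sqrt(|disc|) = sqrt(276) = 16.6132
Real part = -18/(2*5) = -1.8000
Imag part = 16.6132/(2*5) = 1.6613

-1.8000 ± 1.6613i


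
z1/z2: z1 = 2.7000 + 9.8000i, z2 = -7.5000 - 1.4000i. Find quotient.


Conjugate of z2 = -7.5000 + 1.4000i
Numerator: (2.7000 + 9.8000i)(-7.5000 + 1.4000i) = -33.9700 - 69.7200i
Denominator: (-7.5)^2 + (-1.4)^2 = 58.21
Result = (-33.9700 - 69.7200i)/58.21

-0.5836 - 1.1977i


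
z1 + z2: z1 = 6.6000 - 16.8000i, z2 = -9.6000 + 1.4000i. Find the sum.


Real: 6.6 - 9.6 = -3
Imag: -16.8 + 1.4 = -15.4

-3.0000 - 15.4000i


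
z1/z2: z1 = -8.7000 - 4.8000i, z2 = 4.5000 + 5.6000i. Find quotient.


Conjugate of z2 = 4.5000 - 5.6000i
Numerator: (-8.7000 - 4.8000i)(4.5000 - 5.6000i) = -66.0300 + 27.1200i
Denominator: 4.5^2 + 5.6^2 = 51.61
Result = (-66.0300 + 27.1200i)/51.61

-1.2794 + 0.5255i


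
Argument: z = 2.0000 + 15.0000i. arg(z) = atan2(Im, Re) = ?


Re = 2, Im = 15
arg = atan2(15, 2) = 82.4054 degrees

arg(z) = 82.4054 degrees


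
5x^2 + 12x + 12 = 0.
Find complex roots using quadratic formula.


disc = 12^2 - 4*5*12 = 144 - 240 = -96
sqrt(|disc|) = sqrt(96) = 9.7980
Real part = -12/(2*5) = -1.2000
Imag part = 9.7980/(2*5) = 0.9798

-1.2000 ± 0.9798i


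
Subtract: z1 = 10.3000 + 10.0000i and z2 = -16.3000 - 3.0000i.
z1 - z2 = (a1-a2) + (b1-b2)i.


Real: 10.3 + 16.3 = 26.6
Imag: 10 + 3 = 13

26.6000 + 13.0000i


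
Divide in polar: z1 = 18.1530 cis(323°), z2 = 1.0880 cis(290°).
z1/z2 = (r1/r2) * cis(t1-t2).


r = 18.1530 / 1.0880 = 16.6847
theta = 323° - 290° = 33° = 33° (mod 360)

16.6847 cis(33°)


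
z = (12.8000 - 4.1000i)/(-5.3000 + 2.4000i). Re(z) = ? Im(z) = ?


Multiply by conjugate: (12.8000 - 4.1000i)(-5.3000 - 2.4000i) / ((-5.3)^2 + 2.4^2)
Numerator real = 12.8*(-5.3) - (4.1)*2.4 = -77.68
Numerator imag = -4.1*(-5.3) - 12.8*2.4 = -8.99
Denominator = 33.85
Re(z) = -77.68/33.85 = -2.2948
Im(z) = -8.99/33.85 = -0.2656

Re(z) = -2.2948, Im(z) = -0.2656


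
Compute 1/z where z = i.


|z|^2 = 0+1 = 1
1/z = (0 - 1i)/1

1/z = 0 - 1.0000i


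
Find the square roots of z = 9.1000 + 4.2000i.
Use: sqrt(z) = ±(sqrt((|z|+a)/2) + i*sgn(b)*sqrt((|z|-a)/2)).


|z| = sqrt(82.81+17.64) = 10.0225
sqrt((|z|+a)/2) = sqrt((10.0225+9.1)/2) = sqrt(9.5612) = 3.0921
sqrt((|z|-a)/2) = sqrt((10.0225-9.1)/2) = sqrt(0.4612) = 0.6791

±(3.0921 + 0.6791i) i.e. 3.0921 + 0.6791i and -3.0921 - 0.6791i


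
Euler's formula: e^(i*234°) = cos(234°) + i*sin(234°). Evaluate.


cos(234°) = -0.5878
sin(234°) = -0.8090

e^(i*234°) = -0.5878 - 0.8090i


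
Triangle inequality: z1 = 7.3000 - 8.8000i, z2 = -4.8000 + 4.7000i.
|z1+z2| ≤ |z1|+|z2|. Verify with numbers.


|z1| = sqrt(7.3^2 + (-8.8)^2) = sqrt(130.73) = 11.4337
|z2| = sqrt((-4.8)^2 + 4.7^2) = sqrt(45.13) = 6.7179
z1+z2 = 2.5000 - 4.1000i
|z1+z2| = sqrt(23.06) = 4.8021
|z1|+|z2| = 11.4337 + 6.7179 = 18.1516

|z1+z2| = 4.8021 ≤ |z1|+|z2| = 18.1516 (verified)


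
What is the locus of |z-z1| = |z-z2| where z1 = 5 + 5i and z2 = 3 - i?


Equal distances means the locus is the perpendicular bisector of z1 and z2.
Midpoint = ((5+3)/2, (5+(-1))/2) = (4.0000, 2.0000)

Perpendicular bisector through (4.0000, 2.0000)


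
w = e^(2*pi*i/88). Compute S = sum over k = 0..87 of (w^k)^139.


The roots are w_k = w^k with w = e^(2*pi*i/88), and (w^k)^139 = (w^139)^k.
So S = 1 + u + u^2 + ... + u^(87) with u = w^139.
139 = 1*88 + 51, so 139 is not a multiple of 88: u = (w^88)^1 * w^51 = w^51 ≠ 1 (w is a primitive 88th root), while u^88 = (w^88)^139 = 1.
Geometric series: S = (1 - u^88)/(1 - u) = (1 - 1)/(1 - u) = 0

S = 0


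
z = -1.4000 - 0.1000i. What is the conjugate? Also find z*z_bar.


z_bar = -1.4000 + 0.1000i
z*z_bar = (-1.4)^2 + (-0.1)^2 = 1.96 + 0.01 = 1.97

z_bar = -1.4000 + 0.1000i, z*z_bar = 1.97


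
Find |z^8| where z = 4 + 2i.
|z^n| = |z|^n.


|z| = sqrt(16+4) = sqrt(20) = 4.4721
|z^8| = |z|^8 = (sqrt(20))^8 = 20^4 = 160000

|z^8| = 160000


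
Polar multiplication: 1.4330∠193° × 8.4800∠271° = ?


r = 1.4330 * 8.4800 = 12.1518
theta = 193° + 271° = 464° = 104° (mod 360)

12.1518 cis(104°)


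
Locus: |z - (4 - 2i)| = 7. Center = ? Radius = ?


|z - z0| = r is a circle with center z0 and radius r.
Center = (4, -2), radius = 7

Circle with center (4, -2) and radius 7


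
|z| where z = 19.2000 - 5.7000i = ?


|z| = sqrt(19.2^2 + (-5.7)^2) = sqrt(368.64 + 32.49) = sqrt(401.13) = 20.0282

|z| = 20.0282


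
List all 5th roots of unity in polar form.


The 5th roots of unity are cis(360k/5°) for k=0..4
Angle step = 360/5 = 72°
Primitive root: cis(72°)
Primitive root = 0.3090 + 0.9511i

5 roots at angles: 0°, 72°, 144°, 216°, 288°


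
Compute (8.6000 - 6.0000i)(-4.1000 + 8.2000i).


Real = 8.6*(-4.1) - (-6)*8.2 = -35.26 - (-49.2) = 13.94
Imag = 8.6*8.2 - (4.1)*(-6) = 70.52 + 24.6 = 95.12

13.9400 + 95.1200i


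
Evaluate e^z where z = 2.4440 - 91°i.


e^2.4440 = 11.5190
cos(-91°) = -0.01745
sin(-91°) = -0.99985
Real = 11.5190*(-0.01745) = -0.2010
Imag = 11.5190*(-0.99985) = -11.5173

-0.2010 - 11.5173i


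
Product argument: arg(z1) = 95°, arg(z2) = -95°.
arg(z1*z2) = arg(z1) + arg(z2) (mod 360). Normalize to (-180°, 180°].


arg(z1*z2) = 95° - 95° = 0°
Normalized to (-180°, 180°]: 0°

0°


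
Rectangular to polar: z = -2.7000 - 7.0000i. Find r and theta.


r = sqrt(7.29+49) = sqrt(56.29) = 7.5027
theta = atan2(-7, -2.7) = -111.0923 degrees

r = 7.5027, theta = -111.0923 degrees


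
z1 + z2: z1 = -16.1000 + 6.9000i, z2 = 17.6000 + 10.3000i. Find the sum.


Real: -16.1 + 17.6 = 1.5
Imag: 6.9 + 10.3 = 17.2

1.5000 + 17.2000i


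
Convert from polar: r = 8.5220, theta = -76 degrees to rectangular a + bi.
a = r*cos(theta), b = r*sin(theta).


a = 8.5220*cos(-76°) = 8.5220*0.241922 = 2.0617
b = 8.5220*sin(-76°) = 8.5220*(-0.9703) = -8.2689

2.0617 - 8.2689i


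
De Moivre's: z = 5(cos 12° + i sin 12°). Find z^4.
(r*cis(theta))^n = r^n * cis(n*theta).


r^4 = 5^4 = 625
n*theta = 4*12° = 48° = 48° (mod 360)
a = 625*cos(48°) = 418.2066
b = 625*sin(48°) = 464.4655

625 cis(48°) = 418.2066 + 464.4655i


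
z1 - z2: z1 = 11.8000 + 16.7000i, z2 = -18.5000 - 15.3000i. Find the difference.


Real: 11.8 + 18.5 = 30.3
Imag: 16.7 + 15.3 = 32

30.3000 + 32.0000i


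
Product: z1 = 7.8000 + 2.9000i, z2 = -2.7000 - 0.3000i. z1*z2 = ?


Real = 7.8*(-2.7) - 2.9*(-0.3) = -21.06 - (-0.87) = -20.19
Imag = 7.8*(-0.3) - (2.7)*2.9 = -2.34 - (7.83) = -10.17

-20.1900 - 10.1700i


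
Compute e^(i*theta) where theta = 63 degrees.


cos(63°) = 0.4540
sin(63°) = 0.8910

e^(i*63°) = 0.4540 + 0.8910i


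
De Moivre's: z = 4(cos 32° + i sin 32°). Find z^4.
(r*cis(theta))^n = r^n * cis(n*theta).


r^4 = 4^4 = 256
n*theta = 4*32° = 128° = 128° (mod 360)
a = 256*cos(128°) = -157.6093
b = 256*sin(128°) = 201.7308

256 cis(128°) = -157.6093 + 201.7308i


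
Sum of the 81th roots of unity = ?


The sum of all 81th roots of unity is 0.
Geometric series: (1 - w^81)/(1 - w) = (1-1)/(1-w) = 0 since w^81 = 1, w ≠ 1.
Alternatively: coefficient of z^80 in z^81 - 1 is 0.

0


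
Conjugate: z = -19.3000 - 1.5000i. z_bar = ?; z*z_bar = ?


z_bar = -19.3000 + 1.5000i
z*z_bar = (-19.3)^2 + (-1.5)^2 = 372.49 + 2.25 = 374.74

z_bar = -19.3000 + 1.5000i, z*z_bar = 374.74


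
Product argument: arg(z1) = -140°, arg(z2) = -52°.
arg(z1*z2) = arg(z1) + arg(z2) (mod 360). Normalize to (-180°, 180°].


arg(z1*z2) = -140° - 52° = -192°
Normalized to (-180°, 180°]: 168°

168°


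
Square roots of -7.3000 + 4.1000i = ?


|z| = sqrt(53.29+16.81) = 8.3726
sqrt((|z|+a)/2) = sqrt((8.3726+(-7.3))/2) = sqrt(0.5363) = 0.7323
sqrt((|z|-a)/2) = sqrt((8.3726-(-7.3))/2) = sqrt(7.8363) = 2.7993

±(0.7323 + 2.7993i) i.e. 0.7323 + 2.7993i and -0.7323 - 2.7993i


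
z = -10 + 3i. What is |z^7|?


|z| = sqrt(100+9) = sqrt(109) = 10.4403
|z^7| = |z|^7 = (sqrt(109))^7 = 109^3 * sqrt(109) = 1295029*sqrt(109)

|z^7| = 1295029*sqrt(109) ≈ 13520499.6979


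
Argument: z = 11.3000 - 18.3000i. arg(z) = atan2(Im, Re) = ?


Re = 11.3, Im = -18.3
arg = atan2(-18.3, 11.3) = -58.3052 degrees

arg(z) = -58.3052 degrees


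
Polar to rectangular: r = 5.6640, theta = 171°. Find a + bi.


a = 5.6640*cos(171°) = 5.6640*(-0.9877) = -5.5943
b = 5.6640*sin(171°) = 5.6640*0.15643 = 0.8860

-5.5943 + 0.8860i


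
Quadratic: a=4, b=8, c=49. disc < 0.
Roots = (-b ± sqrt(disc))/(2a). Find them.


disc = 8^2 - 4*4*49 = 64 - 784 = -720
sqrt(|disc|) = sqrt(720) = 26.8328
Real part = -8/(2*4) = -1.0000
Imag part = 26.8328/(2*4) = 3.3541

-1.0000 ± 3.3541i


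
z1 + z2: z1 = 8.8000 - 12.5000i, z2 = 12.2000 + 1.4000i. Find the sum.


Real: 8.8 + 12.2 = 21
Imag: -12.5 + 1.4 = -11.1

21.0000 - 11.1000i


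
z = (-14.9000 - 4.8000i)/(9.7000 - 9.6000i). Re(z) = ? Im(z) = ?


Multiply by conjugate: (-14.9000 - 4.8000i)(9.7000 + 9.6000i) / (9.7^2 + (-9.6)^2)
Numerator real = -14.9*9.7 - (4.8)*(-9.6) = -98.45
Numerator imag = -4.8*9.7 - (-14.9)*(-9.6) = -189.6
Denominator = 186.25
Re(z) = -98.45/186.25 = -0.5286
Im(z) = -189.6/186.25 = -1.0180

Re(z) = -0.5286, Im(z) = -1.0180


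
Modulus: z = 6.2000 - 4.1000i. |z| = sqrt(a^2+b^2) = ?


|z| = sqrt(6.2^2 + (-4.1)^2) = sqrt(38.44 + 16.81) = sqrt(55.25) = 7.4330

|z| = 7.4330


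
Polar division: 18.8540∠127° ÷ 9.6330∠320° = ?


r = 18.8540 / 9.6330 = 1.9572
theta = 127° - 320° = -193° = 167° (mod 360)

1.9572 cis(167°)


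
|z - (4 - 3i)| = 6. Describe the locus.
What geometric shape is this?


|z - z0| = r is a circle with center z0 and radius r.
Center = (4, -3), radius = 6

Circle with center (4, -3) and radius 6


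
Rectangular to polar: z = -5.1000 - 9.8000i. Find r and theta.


r = sqrt(26.01+96.04) = sqrt(122.05) = 11.0476
theta = atan2(-9.8, -5.1) = -117.4928 degrees

r = 11.0476, theta = -117.4928 degrees


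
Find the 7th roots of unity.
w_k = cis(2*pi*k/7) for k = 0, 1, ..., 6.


The 7th roots of unity are cis(360k/7°) for k=0..6
Angle step = 360/7 = 51.4286°
Primitive root: cis(51.4286°)
Primitive root = 0.6235 + 0.7818i

7 roots at angles: 0°, 51.4286°, 102.8571°, 154.2857°, 205.7143°, 257.1429°, 308.5714°


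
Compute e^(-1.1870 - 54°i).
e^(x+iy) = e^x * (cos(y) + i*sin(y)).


e^-1.1870 = 0.30514
cos(-54°) = 0.5878
sin(-54°) = -0.809
Real = 0.30514*0.5878 = 0.1794
Imag = 0.30514*(-0.809) = -0.2469

0.1794 - 0.2469i


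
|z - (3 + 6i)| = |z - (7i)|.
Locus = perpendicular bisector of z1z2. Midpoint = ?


Equal distances means the locus is the perpendicular bisector of z1 and z2.
Midpoint = ((3+0)/2, (6+7)/2) = (1.5000, 6.5000)

Perpendicular bisector through (1.5000, 6.5000)


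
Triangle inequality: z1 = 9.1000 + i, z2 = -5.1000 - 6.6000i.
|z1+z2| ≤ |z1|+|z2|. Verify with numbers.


|z1| = sqrt(9.1^2 + 1^2) = sqrt(83.81) = 9.1548
|z2| = sqrt((-5.1)^2 + (-6.6)^2) = sqrt(69.57) = 8.3409
z1+z2 = 4.0000 - 5.6000i
|z1+z2| = sqrt(47.36) = 6.8819
|z1|+|z2| = 9.1548 + 8.3409 = 17.4957

|z1+z2| = 6.8819 ≤ |z1|+|z2| = 17.4957 (verified)


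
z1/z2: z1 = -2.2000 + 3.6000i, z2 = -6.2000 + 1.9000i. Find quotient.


Conjugate of z2 = -6.2000 - 1.9000i
Numerator: (-2.2000 + 3.6000i)(-6.2000 - 1.9000i) = 20.4800 - 18.1400i
Denominator: (-6.2)^2 + 1.9^2 = 42.05
Result = (20.4800 - 18.1400i)/42.05

0.4870 - 0.4314i


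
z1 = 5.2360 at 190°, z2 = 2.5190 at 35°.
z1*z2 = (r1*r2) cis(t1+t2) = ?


r = 5.2360 * 2.5190 = 13.1895
theta = 190° + 35° = 225° = 225° (mod 360)

13.1895 cis(225°)


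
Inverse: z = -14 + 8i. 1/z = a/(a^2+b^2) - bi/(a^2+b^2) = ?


|z|^2 = 196+64 = 260
1/z = (-14 - 8i)/260

1/z = -0.0538 - 0.0308i


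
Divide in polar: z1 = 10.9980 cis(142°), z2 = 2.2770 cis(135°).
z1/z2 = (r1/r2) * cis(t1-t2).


r = 10.9980 / 2.2770 = 4.8300
theta = 142° - 135° = 7° = 7° (mod 360)

4.8300 cis(7°)


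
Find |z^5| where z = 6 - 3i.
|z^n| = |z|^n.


|z| = sqrt(36+9) = sqrt(45) = 6.7082
|z^5| = |z|^5 = (sqrt(45))^5 = 45^2 * sqrt(45) = 2025*sqrt(45)

|z^5| = 2025*sqrt(45) ≈ 13584.1130


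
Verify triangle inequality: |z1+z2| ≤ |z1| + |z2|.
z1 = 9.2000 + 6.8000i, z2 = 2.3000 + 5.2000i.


|z1| = sqrt(9.2^2 + 6.8^2) = sqrt(130.88) = 11.4403
|z2| = sqrt(2.3^2 + 5.2^2) = sqrt(32.33) = 5.6859
z1+z2 = 11.5000 + 12.0000i
|z1+z2| = sqrt(276.25) = 16.6208
|z1|+|z2| = 11.4403 + 5.6859 = 17.1262

|z1+z2| = 16.6208 ≤ |z1|+|z2| = 17.1262 (verified)


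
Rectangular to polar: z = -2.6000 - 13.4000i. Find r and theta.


r = sqrt(6.76+179.56) = sqrt(186.32) = 13.6499
theta = atan2(-13.4, -2.6) = -100.9807 degrees

r = 13.6499, theta = -100.9807 degrees


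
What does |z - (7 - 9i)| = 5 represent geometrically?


|z - z0| = r is a circle with center z0 and radius r.
Center = (7, -9), radius = 5

Circle with center (7, -9) and radius 5


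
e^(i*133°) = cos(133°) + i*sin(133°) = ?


cos(133°) = -0.6820
sin(133°) = 0.7314

e^(i*133°) = -0.6820 + 0.7314i


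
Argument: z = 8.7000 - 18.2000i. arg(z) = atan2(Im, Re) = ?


Re = 8.7, Im = -18.2
arg = atan2(-18.2, 8.7) = -64.4512 degrees

arg(z) = -64.4512 degrees


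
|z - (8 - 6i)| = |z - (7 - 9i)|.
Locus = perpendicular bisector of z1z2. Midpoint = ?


Equal distances means the locus is the perpendicular bisector of z1 and z2.
Midpoint = ((8+7)/2, (-6+(-9))/2) = (7.5000, -7.5000)

Perpendicular bisector through (7.5000, -7.5000)


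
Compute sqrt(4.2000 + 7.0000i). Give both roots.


|z| = sqrt(17.64+49) = 8.1633
sqrt((|z|+a)/2) = sqrt((8.1633+4.2)/2) = sqrt(6.1817) = 2.4863
sqrt((|z|-a)/2) = sqrt((8.1633-4.2)/2) = sqrt(1.9817) = 1.4077

±(2.4863 + 1.4077i) i.e. 2.4863 + 1.4077i and -2.4863 - 1.4077i


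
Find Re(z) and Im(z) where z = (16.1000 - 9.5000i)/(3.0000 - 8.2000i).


Multiply by conjugate: (16.1000 - 9.5000i)(3.0000 + 8.2000i) / (3^2 + (-8.2)^2)
Numerator real = 16.1*3 - (9.5)*(-8.2) = 126.2
Numerator imag = -9.5*3 - 16.1*(-8.2) = 103.52
Denominator = 76.24
Re(z) = 126.2/76.24 = 1.6553
Im(z) = 103.52/76.24 = 1.3578

Re(z) = 1.6553, Im(z) = 1.3578


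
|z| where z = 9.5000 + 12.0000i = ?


|z| = sqrt(9.5^2 + 12^2) = sqrt(90.25 + 144) = sqrt(234.25) = 15.3052

|z| = 15.3052


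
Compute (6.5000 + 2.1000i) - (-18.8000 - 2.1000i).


Real: 6.5 + 18.8 = 25.3
Imag: 2.1 + 2.1 = 4.2

25.3000 + 4.2000i


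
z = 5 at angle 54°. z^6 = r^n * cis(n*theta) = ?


r^6 = 5^6 = 15625
n*theta = 6*54° = 324° = 324° (mod 360)
a = 15625*cos(324°) = 12640.8905
b = 15625*sin(324°) = -9184.1446

15625 cis(324°) = 12640.8905 - 9184.1446i


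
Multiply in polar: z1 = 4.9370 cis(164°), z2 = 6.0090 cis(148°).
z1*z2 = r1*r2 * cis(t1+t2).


r = 4.9370 * 6.0090 = 29.6664
theta = 164° + 148° = 312° = 312° (mod 360)

29.6664 cis(312°)


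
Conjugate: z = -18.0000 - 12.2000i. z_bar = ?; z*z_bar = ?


z_bar = -18.0000 + 12.2000i
z*z_bar = (-18)^2 + (-12.2)^2 = 324 + 148.84 = 472.84

z_bar = -18.0000 + 12.2000i, z*z_bar = 472.84


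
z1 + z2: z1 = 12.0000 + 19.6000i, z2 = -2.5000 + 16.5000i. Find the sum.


Real: 12 - 2.5 = 9.5
Imag: 19.6 + 16.5 = 36.1

9.5000 + 36.1000i


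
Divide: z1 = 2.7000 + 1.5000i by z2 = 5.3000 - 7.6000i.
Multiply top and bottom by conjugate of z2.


Conjugate of z2 = 5.3000 + 7.6000i
Numerator: (2.7000 + 1.5000i)(5.3000 + 7.6000i) = 2.9100 + 28.4700i
Denominator: 5.3^2 + (-7.6)^2 = 85.85
Result = (2.9100 + 28.4700i)/85.85

0.0339 + 0.3316i


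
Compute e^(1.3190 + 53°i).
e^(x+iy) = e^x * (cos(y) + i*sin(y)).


e^1.3190 = 3.73968
cos(53°) = 0.60182
sin(53°) = 0.798636
Real = 3.73968*0.60182 = 2.2506
Imag = 3.73968*0.798636 = 2.9866

2.2506 + 2.9866i


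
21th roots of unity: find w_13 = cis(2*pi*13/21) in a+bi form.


Angle = 360*13/21 = 222.8571°
a = cos(222.8571°) = -0.7331
b = sin(222.8571°) = -0.6802

-0.7331 - 0.6802i


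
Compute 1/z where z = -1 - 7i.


|z|^2 = 1+49 = 50
1/z = (-1 + 7i)/50

1/z = -0.0200 + 0.1400i
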